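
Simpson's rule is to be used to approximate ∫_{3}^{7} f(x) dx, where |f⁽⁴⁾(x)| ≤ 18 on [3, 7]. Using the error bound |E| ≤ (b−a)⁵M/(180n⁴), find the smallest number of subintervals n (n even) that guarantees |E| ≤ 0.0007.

Need 18432/(180n⁴) ≤ 0.0007.
n⁴ ≥ 18432/(180·0.0007) = 146286 ⇒ n ≥ 19.5569, so the smallest even n is 20. (n must be even for Simpson's rule.)

20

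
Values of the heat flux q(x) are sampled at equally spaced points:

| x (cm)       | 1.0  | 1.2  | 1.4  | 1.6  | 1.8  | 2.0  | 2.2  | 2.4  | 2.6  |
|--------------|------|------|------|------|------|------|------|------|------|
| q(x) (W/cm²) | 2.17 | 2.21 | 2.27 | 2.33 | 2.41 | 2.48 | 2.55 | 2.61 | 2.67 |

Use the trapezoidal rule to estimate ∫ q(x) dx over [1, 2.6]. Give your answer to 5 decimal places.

h = 0.2, n = 8.
(h/2)·[y₀ + 2y₁ + 2y₂ + 2y₃ + 2y₄ + 2y₅ + 2y₆ + 2y₇ + y₈] = 0.1·(38.56) = 3.85600.

3.85600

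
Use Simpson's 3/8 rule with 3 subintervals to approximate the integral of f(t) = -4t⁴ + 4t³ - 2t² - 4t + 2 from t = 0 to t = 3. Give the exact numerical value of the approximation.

-147

h = (3 − 0)/3 = 1.
Nodes t₀,…,t₃ = 0, 1, 2, 3.
f(t) = -4t⁴ + 4t³ - 2t² - 4t + 2: f₀=2, f₁=-4, f₂=-46, f₃=-244.
(3h/8)·[f₀ + 3f₁ + 3f₂ + f₃] = 0.375·(-392) = -147.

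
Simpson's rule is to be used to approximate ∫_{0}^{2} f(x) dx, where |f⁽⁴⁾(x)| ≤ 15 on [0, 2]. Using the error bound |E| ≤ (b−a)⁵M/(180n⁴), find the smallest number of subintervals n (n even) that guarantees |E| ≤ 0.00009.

14

Need 480/(180n⁴) ≤ 0.00009.
n⁴ ≥ 480/(180·0.00009) = 29629.6 ⇒ n ≥ 13.1199, so the smallest even n is 14. (n must be even for Simpson's rule.)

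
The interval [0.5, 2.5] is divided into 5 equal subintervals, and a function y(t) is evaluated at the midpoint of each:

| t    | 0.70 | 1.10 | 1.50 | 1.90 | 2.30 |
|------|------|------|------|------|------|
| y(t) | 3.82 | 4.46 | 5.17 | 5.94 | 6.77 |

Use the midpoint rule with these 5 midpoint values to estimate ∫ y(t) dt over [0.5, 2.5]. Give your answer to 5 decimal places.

10.46400

h = 0.4, n = 5.
h·[y(m₁) + y(m₂) + y(m₃) + y(m₄) + y(m₅)] = 0.4·(26.16) = 10.46400.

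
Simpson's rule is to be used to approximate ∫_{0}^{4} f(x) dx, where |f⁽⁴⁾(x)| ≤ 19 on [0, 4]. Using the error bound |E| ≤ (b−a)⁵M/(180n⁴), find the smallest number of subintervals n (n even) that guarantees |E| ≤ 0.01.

12

Need 19456/(180n⁴) ≤ 0.01.
n⁴ ≥ 19456/(180·0.01) = 10808.9 ⇒ n ≥ 10.1964, so the smallest even n is 12. (n must be even for Simpson's rule.)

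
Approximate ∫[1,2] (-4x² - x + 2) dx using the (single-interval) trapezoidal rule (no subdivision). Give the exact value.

-9.5

T = (b−a)/2 · [f(1) + f(2)] = 0.5·[(-3) + (-16)] = -9.5.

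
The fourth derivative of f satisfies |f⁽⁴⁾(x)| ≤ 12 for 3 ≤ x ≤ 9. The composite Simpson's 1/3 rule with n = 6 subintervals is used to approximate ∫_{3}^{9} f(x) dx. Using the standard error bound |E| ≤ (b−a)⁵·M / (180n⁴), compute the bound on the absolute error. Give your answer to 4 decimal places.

|E| ≤ (6)⁵·12 / (180·6⁴) = 93312/233280 = 0.4000.

0.4000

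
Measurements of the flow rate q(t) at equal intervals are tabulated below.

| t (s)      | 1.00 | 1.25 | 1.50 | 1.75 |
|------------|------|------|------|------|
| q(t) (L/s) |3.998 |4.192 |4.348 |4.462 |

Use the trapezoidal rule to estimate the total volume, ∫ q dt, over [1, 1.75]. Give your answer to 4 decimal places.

3.1925

h = 0.25, n = 3.
(h/2)·[y₀ + 2y₁ + 2y₂ + y₃] = 0.125·(25.540) = 3.1925.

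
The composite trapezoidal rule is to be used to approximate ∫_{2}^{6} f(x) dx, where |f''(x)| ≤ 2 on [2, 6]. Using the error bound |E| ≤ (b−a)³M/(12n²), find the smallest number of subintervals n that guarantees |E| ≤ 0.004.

Need 128/(12n²) ≤ 0.004.
n² ≥ 128/(12·0.004) = 2666.67 ⇒ n ≥ 51.6398, so the smallest n is 52.

52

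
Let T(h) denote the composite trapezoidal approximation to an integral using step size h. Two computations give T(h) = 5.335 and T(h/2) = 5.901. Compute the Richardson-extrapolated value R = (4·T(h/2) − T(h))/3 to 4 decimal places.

R = (4·T(h/2) − T(h)) / 3 = (4·5.901 − 5.335)/3 = (18.269)/3 = 6.0897.

6.0897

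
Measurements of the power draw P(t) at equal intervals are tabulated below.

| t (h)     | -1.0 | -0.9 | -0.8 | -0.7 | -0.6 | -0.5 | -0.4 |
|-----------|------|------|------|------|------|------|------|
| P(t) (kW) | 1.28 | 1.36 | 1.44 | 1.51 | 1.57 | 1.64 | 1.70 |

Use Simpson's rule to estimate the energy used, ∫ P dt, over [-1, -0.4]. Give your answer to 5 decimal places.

0.90133

h = 0.1, n = 6.
(h/3)·[y₀ + 4y₁ + 2y₂ + 4y₃ + 2y₄ + 4y₅ + y₆] = 0.033333·(27.04) = 0.90133.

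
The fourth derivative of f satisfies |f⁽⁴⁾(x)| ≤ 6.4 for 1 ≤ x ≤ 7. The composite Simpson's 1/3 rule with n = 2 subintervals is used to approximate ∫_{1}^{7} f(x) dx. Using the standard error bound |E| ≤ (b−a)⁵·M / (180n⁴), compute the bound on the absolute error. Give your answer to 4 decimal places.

17.2800

|E| ≤ (6)⁵·6.4 / (180·2⁴) = 49766.4/2880 = 17.2800.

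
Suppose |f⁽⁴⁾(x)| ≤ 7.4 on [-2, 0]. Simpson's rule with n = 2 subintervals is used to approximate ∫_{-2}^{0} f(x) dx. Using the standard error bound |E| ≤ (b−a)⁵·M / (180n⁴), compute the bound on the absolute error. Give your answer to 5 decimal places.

0.08222

|E| ≤ (2)⁵·7.4 / (180·2⁴) = 236.8/2880 = 0.08222.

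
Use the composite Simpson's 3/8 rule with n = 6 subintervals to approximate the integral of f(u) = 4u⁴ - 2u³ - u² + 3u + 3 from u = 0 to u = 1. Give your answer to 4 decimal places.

h = (1 − 0)/6 = 0.166667.
Nodes u₀,…,u₆ = 0, 0.166667, 0.333333, 0.5, 0.666667, 0.833333, 1.
f(u) = 4u⁴ - 2u³ - u² + 3u + 3: f₀=3, f₁=3.466049, f₂=3.864198, f₃=4.25, f₄=4.753086, f₅=5.577160, f₆=7.
(3h/8)·[f₀ + 3f₁ + 3f₂ + 2f₃ + 3f₄ + 3f₅ + f₆] = 0.0625·(71.481481) = 4.4676.

4.4676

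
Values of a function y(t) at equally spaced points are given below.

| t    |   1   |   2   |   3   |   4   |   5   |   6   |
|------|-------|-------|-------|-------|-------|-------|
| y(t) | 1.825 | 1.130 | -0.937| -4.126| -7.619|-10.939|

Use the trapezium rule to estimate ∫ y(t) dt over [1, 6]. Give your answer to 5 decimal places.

h = 1, n = 5.
(h/2)·[y₀ + 2y₁ + 2y₂ + 2y₃ + 2y₄ + y₅] = 0.5·(-32.218) = -16.10900.

-16.10900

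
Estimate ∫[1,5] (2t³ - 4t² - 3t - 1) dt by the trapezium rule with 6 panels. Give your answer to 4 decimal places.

110.8148

h = (5 − 1)/6 = 0.666667.
Nodes t₀,…,t₆ = 1, 1.666667, 2.333333, 3, 3.666667, 4.333333, 5.
f(t) = 2t³ - 4t² - 3t - 1: f₀=-6, f₁=-7.851852, f₂=-4.370370, f₃=8, f₄=32.814815, f₅=73.629630, f₆=134.
(h/2)·[f₀ + 2f₁ + 2f₂ + 2f₃ + 2f₄ + 2f₅ + f₆] = 0.333333·(332.444444) = 110.8148.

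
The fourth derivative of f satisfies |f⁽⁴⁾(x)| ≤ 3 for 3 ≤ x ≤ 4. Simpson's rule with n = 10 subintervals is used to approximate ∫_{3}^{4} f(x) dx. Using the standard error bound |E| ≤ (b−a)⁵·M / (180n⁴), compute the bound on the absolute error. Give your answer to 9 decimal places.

0.000001667

|E| ≤ (1)⁵·3 / (180·10⁴) = 3/1800000 = 0.000001667.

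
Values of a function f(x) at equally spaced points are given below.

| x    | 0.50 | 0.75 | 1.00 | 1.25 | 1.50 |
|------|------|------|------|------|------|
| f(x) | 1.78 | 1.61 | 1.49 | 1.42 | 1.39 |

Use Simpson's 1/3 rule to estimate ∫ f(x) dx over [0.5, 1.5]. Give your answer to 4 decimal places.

h = 0.25, n = 4.
(h/3)·[y₀ + 4y₁ + 2y₂ + 4y₃ + y₄] = 0.083333·(18.27) = 1.5225.

1.5225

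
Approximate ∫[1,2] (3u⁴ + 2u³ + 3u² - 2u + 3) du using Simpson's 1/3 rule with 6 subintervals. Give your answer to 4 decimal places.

33.1003

h = (2 − 1)/6 = 0.166667.
Nodes u₀,…,u₆ = 1, 1.166667, 1.333333, 1.5, 1.666667, 1.833333, 2.
f(u) = 3u⁴ + 2u³ + 3u² - 2u + 3: f₀=9, f₁=13.483796, f₂=19.888889, f₃=28.6875, f₄=40.407407, f₅=55.631944, f₆=75.
(h/3)·[f₀ + 4f₁ + 2f₂ + 4f₃ + 2f₄ + 4f₅ + f₆] = 0.055556·(595.805556) = 33.1003.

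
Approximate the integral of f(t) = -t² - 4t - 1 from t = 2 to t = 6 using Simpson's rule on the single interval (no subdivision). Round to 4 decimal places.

-137.3333

S = (b−a)/6 · [f(2) + 4f(4) + f(6)] = 0.666667·[(-13) + 4·(-33) + (-61)] = -137.3333.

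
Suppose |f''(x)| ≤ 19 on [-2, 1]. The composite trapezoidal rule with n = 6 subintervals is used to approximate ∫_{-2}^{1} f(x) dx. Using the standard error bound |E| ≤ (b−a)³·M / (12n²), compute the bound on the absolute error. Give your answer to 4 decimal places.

|E| ≤ (3)³·19 / (12·6²) = 513/432 = 1.1875.

1.1875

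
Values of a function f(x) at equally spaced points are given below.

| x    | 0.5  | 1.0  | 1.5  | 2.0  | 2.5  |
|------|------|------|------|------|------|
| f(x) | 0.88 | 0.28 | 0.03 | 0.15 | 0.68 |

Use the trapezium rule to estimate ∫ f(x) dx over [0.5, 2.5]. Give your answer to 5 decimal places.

h = 0.5, n = 4.
(h/2)·[y₀ + 2y₁ + 2y₂ + 2y₃ + y₄] = 0.25·(2.48) = 0.62000.

0.62000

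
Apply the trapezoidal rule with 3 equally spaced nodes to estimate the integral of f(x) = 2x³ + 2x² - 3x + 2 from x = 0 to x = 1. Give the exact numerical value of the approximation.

h = (1 − 0)/2 = 0.5.
Nodes x₀,…,x₂ = 0, 0.5, 1.
f(x) = 2x³ + 2x² - 3x + 2: f₀=2, f₁=1.25, f₂=3.
(h/2)·[f₀ + 2f₁ + f₂] = 0.25·(7.5) = 1.875.

1.875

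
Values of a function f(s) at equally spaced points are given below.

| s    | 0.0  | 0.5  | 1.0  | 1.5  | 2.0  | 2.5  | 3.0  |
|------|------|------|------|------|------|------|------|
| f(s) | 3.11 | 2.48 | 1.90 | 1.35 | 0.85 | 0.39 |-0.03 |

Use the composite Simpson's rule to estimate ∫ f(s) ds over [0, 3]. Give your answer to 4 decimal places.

4.2433

h = 0.5, n = 6.
(h/3)·[y₀ + 4y₁ + 2y₂ + 4y₃ + 2y₄ + 4y₅ + y₆] = 0.166667·(25.46) = 4.2433.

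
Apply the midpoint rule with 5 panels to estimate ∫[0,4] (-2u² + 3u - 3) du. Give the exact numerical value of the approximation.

h = (4 − 0)/5 = 0.8.
Midpoints m₁,…,m₅ = 0.4, 1.2, 2, 2.8, 3.6.
f(m₁)=-2.12, f(m₂)=-2.28, f(m₃)=-5, f(m₄)=-10.28, f(m₅)=-18.12.
h·[f(m₁) + f(m₂) + f(m₃) + f(m₄) + f(m₅)] = 0.8·(-37.8) = -30.24.

-30.24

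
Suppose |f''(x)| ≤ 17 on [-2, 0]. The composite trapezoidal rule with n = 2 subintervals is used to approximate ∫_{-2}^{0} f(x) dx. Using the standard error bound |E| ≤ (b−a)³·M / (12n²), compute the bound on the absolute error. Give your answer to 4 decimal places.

2.8333

|E| ≤ (2)³·17 / (12·2²) = 136/48 = 2.8333.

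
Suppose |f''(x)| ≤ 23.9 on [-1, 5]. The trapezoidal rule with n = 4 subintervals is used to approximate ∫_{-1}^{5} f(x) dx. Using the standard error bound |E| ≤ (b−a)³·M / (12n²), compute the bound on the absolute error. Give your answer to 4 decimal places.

|E| ≤ (6)³·23.9 / (12·4²) = 5162.4/192 = 26.8875.

26.8875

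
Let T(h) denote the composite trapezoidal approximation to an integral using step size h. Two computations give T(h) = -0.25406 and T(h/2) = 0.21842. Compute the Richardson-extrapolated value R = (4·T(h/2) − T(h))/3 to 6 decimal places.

0.375913

R = (4·T(h/2) − T(h)) / 3 = (4·0.21842 − (-0.25406))/3 = (1.12774)/3 = 0.375913.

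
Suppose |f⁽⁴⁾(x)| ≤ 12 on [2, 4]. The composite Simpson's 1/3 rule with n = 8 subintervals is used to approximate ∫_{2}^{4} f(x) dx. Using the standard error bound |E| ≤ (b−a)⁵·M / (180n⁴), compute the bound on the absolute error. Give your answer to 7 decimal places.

0.0005208

|E| ≤ (2)⁵·12 / (180·8⁴) = 384/737280 = 0.0005208.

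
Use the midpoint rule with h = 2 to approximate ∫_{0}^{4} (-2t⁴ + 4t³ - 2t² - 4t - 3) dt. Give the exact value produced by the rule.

-188

h = (4 − 0)/2 = 2.
Midpoints m₁,…,m₂ = 1, 3.
f(m₁)=-7, f(m₂)=-87.
h·[f(m₁) + f(m₂)] = 2·(-94) = -188.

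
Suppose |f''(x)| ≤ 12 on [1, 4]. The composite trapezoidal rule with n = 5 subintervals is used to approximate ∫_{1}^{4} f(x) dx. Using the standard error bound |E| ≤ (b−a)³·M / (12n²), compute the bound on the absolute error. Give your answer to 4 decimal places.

|E| ≤ (3)³·12 / (12·5²) = 324/300 = 1.0800.

1.0800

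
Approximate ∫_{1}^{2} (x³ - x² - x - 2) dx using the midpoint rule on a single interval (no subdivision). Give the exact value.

M = (b−a)·f(1.5) = 1·(-2.375) = -2.375.

-2.375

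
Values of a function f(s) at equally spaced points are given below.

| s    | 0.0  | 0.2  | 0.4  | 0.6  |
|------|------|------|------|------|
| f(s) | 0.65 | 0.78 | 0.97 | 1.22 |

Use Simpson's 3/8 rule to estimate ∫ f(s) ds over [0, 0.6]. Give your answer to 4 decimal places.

h = 0.2, n = 3.
(3h/8)·[y₀ + 3y₁ + 3y₂ + y₃] = 0.075·(7.12) = 0.5340.

0.5340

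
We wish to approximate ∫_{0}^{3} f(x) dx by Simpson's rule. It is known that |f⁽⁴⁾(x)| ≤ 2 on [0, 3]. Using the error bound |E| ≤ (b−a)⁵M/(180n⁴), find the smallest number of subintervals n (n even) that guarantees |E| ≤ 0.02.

Need 486/(180n⁴) ≤ 0.02.
n⁴ ≥ 486/(180·0.02) = 135 ⇒ n ≥ 3.4087, so the smallest even n is 4. (n must be even for Simpson's rule.)

4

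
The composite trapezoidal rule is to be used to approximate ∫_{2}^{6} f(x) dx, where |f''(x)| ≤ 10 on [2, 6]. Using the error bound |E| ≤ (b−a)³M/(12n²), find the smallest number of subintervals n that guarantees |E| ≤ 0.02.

52

Need 640/(12n²) ≤ 0.02.
n² ≥ 640/(12·0.02) = 2666.67 ⇒ n ≥ 51.6398, so the smallest n is 52.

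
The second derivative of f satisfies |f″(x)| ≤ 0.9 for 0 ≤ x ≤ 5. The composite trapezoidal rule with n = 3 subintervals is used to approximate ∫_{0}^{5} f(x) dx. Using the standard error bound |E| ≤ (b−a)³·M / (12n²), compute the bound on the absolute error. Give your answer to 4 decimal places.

|E| ≤ (5)³·0.9 / (12·3²) = 112.5/108 = 1.0417.

1.0417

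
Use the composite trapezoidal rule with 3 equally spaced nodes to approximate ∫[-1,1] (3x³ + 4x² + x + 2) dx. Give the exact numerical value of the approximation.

8

h = (1 − (-1))/2 = 1.
Nodes x₀,…,x₂ = -1, 0, 1.
f(x) = 3x³ + 4x² + x + 2: f₀=2, f₁=2, f₂=10.
(h/2)·[f₀ + 2f₁ + f₂] = 0.5·(16) = 8.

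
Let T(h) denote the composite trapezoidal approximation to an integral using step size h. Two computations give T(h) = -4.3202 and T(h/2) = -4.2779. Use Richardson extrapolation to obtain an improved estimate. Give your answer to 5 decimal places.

-4.26380

R = (4·T(h/2) − T(h)) / 3 = (4·(-4.2779) − (-4.3202))/3 = (-12.7914)/3 = -4.26380.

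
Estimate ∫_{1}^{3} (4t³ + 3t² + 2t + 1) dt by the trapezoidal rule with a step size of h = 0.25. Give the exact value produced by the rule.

h = (3 − 1)/8 = 0.25.
Nodes t₀,…,t₈ = 1, 1.25, 1.5, 1.75, 2, 2.25, 2.5, 2.75, 3.
f(t) = 4t³ + 3t² + 2t + 1: f₀=10, f₁=16, f₂=24.25, f₃=35.125, f₄=49, f₅=66.25, f₆=87.25, f₇=112.375, f₈=142.
(h/2)·[f₀ + 2f₁ + 2f₂ + 2f₃ + 2f₄ + 2f₅ + 2f₆ + 2f₇ + f₈] = 0.125·(932.5) = 116.5625.

116.5625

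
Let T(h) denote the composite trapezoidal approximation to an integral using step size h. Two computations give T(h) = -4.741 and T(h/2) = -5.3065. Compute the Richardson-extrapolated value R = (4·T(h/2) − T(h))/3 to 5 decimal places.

-5.49500

R = (4·T(h/2) − T(h)) / 3 = (4·(-5.3065) − (-4.741))/3 = (-16.4850)/3 = -5.49500.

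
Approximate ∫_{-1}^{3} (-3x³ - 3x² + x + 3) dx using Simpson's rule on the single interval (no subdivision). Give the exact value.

-72

S = (b−a)/6 · [f(-1) + 4f(1) + f(3)] = 0.666667·[2 + 4·(-2) + (-102)] = -72.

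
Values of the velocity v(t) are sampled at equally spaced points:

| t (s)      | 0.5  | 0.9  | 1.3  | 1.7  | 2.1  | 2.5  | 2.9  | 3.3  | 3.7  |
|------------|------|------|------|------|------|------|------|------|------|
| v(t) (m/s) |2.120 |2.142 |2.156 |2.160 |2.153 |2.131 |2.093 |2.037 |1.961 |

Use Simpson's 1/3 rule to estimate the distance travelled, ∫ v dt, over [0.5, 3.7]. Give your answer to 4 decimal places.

h = 0.4, n = 8.
(h/3)·[y₀ + 4y₁ + 2y₂ + 4y₃ + 2y₄ + 4y₅ + 2y₆ + 4y₇ + y₈] = 0.133333·(50.765) = 6.7687.

6.7687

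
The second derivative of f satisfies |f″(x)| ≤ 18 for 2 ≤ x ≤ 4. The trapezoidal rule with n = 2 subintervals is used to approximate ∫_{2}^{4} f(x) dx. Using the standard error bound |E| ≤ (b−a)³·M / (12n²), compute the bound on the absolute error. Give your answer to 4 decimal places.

3.0000

|E| ≤ (2)³·18 / (12·2²) = 144/48 = 3.0000.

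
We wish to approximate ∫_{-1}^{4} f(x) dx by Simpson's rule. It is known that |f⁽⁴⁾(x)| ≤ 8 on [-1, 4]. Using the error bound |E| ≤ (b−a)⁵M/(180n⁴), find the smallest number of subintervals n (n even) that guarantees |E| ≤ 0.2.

6

Need 25000/(180n⁴) ≤ 0.2.
n⁴ ≥ 25000/(180·0.2) = 694.444 ⇒ n ≥ 5.1335, so the smallest even n is 6. (n must be even for Simpson's rule.)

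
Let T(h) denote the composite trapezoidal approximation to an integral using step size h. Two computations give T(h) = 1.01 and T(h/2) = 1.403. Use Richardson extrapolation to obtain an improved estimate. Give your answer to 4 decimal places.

R = (4·T(h/2) − T(h)) / 3 = (4·1.403 − 1.01)/3 = (4.602)/3 = 1.5340.

1.5340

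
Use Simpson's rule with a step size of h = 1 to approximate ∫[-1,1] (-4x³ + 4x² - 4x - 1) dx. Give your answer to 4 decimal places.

0.6667

h = (1 − (-1))/2 = 1.
Nodes x₀,…,x₂ = -1, 0, 1.
f(x) = -4x³ + 4x² - 4x - 1: f₀=11, f₁=-1, f₂=-5.
(h/3)·[f₀ + 4f₁ + f₂] = 0.333333·(2) = 0.6667.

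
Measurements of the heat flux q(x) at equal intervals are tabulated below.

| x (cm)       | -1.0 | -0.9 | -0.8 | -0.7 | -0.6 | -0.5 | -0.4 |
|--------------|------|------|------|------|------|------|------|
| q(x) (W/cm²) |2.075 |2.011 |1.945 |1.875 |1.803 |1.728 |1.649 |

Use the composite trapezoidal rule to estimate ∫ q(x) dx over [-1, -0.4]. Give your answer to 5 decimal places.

h = 0.1, n = 6.
(h/2)·[y₀ + 2y₁ + 2y₂ + 2y₃ + 2y₄ + 2y₅ + y₆] = 0.05·(22.448) = 1.12240.

1.12240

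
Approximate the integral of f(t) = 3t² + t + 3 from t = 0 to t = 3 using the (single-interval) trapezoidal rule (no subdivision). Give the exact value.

54

T = (b−a)/2 · [f(0) + f(3)] = 1.5·[3 + 33] = 54.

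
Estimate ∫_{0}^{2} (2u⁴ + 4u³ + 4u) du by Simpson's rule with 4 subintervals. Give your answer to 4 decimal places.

36.8333

h = (2 − 0)/4 = 0.5.
Nodes u₀,…,u₄ = 0, 0.5, 1, 1.5, 2.
f(u) = 2u⁴ + 4u³ + 4u: f₀=0, f₁=2.625, f₂=10, f₃=29.625, f₄=72.
(h/3)·[f₀ + 4f₁ + 2f₂ + 4f₃ + f₄] = 0.166667·(221) = 36.8333.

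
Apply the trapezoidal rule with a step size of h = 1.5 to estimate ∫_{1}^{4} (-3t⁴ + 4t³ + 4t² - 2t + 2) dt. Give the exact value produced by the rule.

-385.78125

h = (4 − 1)/2 = 1.5.
Nodes t₀,…,t₂ = 1, 2.5, 4.
f(t) = -3t⁴ + 4t³ + 4t² - 2t + 2: f₀=5, f₁=-32.6875, f₂=-454.
(h/2)·[f₀ + 2f₁ + f₂] = 0.75·(-514.375) = -385.78125.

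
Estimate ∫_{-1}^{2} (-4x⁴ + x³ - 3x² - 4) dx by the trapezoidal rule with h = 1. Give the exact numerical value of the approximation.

h = (2 − (-1))/3 = 1.
Nodes x₀,…,x₃ = -1, 0, 1, 2.
f(x) = -4x⁴ + x³ - 3x² - 4: f₀=-12, f₁=-4, f₂=-10, f₃=-72.
(h/2)·[f₀ + 2f₁ + 2f₂ + f₃] = 0.5·(-112) = -56.

-56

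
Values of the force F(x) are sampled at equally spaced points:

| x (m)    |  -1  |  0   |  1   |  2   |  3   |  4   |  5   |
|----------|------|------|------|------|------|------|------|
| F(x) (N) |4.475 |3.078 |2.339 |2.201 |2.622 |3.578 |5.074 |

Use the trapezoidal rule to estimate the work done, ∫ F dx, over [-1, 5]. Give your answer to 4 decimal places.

h = 1, n = 6.
(h/2)·[y₀ + 2y₁ + 2y₂ + 2y₃ + 2y₄ + 2y₅ + y₆] = 0.5·(37.185) = 18.5925.

18.5925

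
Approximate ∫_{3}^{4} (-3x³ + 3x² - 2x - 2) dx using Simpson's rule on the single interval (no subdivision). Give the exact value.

-103.25

S = (b−a)/6 · [f(3) + 4f(3.5) + f(4)] = 0.166667·[(-62) + 4·(-100.875) + (-154)] = -103.25.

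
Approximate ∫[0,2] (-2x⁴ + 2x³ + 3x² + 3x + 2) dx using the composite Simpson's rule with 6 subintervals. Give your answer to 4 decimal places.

h = (2 − 0)/6 = 0.333333.
Nodes x₀,…,x₆ = 0, 0.333333, 0.666667, 1, 1.333333, 1.666667, 2.
f(x) = -2x⁴ + 2x³ + 3x² + 3x + 2: f₀=2, f₁=3.382716, f₂=5.530864, f₃=8, f₄=9.753086, f₅=9.160494, f₆=4.
(h/3)·[f₀ + 4f₁ + 2f₂ + 4f₃ + 2f₄ + 4f₅ + f₆] = 0.111111·(118.740741) = 13.1934.

13.1934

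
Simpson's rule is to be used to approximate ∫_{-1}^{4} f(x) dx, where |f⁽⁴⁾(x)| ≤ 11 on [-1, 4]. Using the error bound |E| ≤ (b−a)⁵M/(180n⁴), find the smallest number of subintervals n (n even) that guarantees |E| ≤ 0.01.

Need 34375/(180n⁴) ≤ 0.01.
n⁴ ≥ 34375/(180·0.01) = 19097.2 ⇒ n ≥ 11.7555, so the smallest even n is 12. (n must be even for Simpson's rule.)

12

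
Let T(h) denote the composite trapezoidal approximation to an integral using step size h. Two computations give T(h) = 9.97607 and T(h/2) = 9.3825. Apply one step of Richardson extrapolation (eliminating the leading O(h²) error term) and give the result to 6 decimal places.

R = (4·T(h/2) − T(h)) / 3 = (4·9.3825 − 9.97607)/3 = (27.55393)/3 = 9.184643.

9.184643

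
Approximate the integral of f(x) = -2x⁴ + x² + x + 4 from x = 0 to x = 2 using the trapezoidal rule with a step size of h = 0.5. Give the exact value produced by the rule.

-1.375

h = (2 − 0)/4 = 0.5.
Nodes x₀,…,x₄ = 0, 0.5, 1, 1.5, 2.
f(x) = -2x⁴ + x² + x + 4: f₀=4, f₁=4.625, f₂=4, f₃=-2.375, f₄=-22.
(h/2)·[f₀ + 2f₁ + 2f₂ + 2f₃ + f₄] = 0.25·(-5.5) = -1.375.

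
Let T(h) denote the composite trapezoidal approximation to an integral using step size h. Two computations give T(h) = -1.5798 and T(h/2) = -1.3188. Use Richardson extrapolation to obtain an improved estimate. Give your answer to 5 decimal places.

-1.23180

R = (4·T(h/2) − T(h)) / 3 = (4·(-1.3188) − (-1.5798))/3 = (-3.6954)/3 = -1.23180.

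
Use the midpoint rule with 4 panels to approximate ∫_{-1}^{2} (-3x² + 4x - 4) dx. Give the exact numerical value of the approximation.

-14.578125

h = (2 − (-1))/4 = 0.75.
Midpoints m₁,…,m₄ = -0.625, 0.125, 0.875, 1.625.
f(m₁)=-7.671875, f(m₂)=-3.546875, f(m₃)=-2.796875, f(m₄)=-5.421875.
h·[f(m₁) + f(m₂) + f(m₃) + f(m₄)] = 0.75·(-19.4375) = -14.578125.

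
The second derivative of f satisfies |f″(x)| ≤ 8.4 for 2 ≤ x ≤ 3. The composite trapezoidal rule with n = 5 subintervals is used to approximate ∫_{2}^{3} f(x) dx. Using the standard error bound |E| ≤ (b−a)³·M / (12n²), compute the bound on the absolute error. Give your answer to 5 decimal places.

|E| ≤ (1)³·8.4 / (12·5²) = 8.4/300 = 0.02800.

0.02800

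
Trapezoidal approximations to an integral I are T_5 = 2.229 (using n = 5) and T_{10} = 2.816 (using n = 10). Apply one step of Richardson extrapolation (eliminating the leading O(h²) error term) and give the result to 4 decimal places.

R = (4·T_{10} − T_5) / 3 = (4·2.816 − 2.229)/3 = (9.035)/3 = 3.0117.

3.0117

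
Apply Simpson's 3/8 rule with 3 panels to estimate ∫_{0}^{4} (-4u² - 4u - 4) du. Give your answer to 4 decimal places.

-133.3333

h = (4 − 0)/3 = 1.333333.
Nodes u₀,…,u₃ = 0, 1.333333, 2.666667, 4.
f(u) = -4u² - 4u - 4: f₀=-4, f₁=-16.444444, f₂=-43.111111, f₃=-84.
(3h/8)·[f₀ + 3f₁ + 3f₂ + f₃] = 0.5·(-266.666667) = -133.3333.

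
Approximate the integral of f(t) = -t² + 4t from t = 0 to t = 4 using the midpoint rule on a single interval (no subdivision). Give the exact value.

16

M = (b−a)·f(2) = 4·(4) = 16.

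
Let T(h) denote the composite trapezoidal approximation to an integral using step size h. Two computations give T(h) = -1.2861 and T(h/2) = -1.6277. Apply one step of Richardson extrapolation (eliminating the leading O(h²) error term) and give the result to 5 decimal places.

R = (4·T(h/2) − T(h)) / 3 = (4·(-1.6277) − (-1.2861))/3 = (-5.2247)/3 = -1.74157.

-1.74157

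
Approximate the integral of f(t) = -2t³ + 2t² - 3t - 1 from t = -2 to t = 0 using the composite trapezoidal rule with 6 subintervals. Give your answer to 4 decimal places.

17.6296

h = (0 − (-2))/6 = 0.333333.
Nodes t₀,…,t₆ = -2, -1.666667, -1.333333, -1, -0.666667, -0.333333, 0.
f(t) = -2t³ + 2t² - 3t - 1: f₀=29, f₁=18.814815, f₂=11.296296, f₃=6, f₄=2.481481, f₅=0.296296, f₆=-1.
(h/2)·[f₀ + 2f₁ + 2f₂ + 2f₃ + 2f₄ + 2f₅ + f₆] = 0.166667·(105.777778) = 17.6296.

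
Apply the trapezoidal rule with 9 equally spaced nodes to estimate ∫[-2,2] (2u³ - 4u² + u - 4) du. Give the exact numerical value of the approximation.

h = (2 − (-2))/8 = 0.5.
Nodes u₀,…,u₈ = -2, -1.5, -1, -0.5, 0, 0.5, 1, 1.5, 2.
f(u) = 2u³ - 4u² + u - 4: f₀=-38, f₁=-21.25, f₂=-11, f₃=-5.75, f₄=-4, f₅=-4.25, f₆=-5, f₇=-4.75, f₈=-2.
(h/2)·[f₀ + 2f₁ + 2f₂ + 2f₃ + 2f₄ + 2f₅ + 2f₆ + 2f₇ + f₈] = 0.25·(-152) = -38.

-38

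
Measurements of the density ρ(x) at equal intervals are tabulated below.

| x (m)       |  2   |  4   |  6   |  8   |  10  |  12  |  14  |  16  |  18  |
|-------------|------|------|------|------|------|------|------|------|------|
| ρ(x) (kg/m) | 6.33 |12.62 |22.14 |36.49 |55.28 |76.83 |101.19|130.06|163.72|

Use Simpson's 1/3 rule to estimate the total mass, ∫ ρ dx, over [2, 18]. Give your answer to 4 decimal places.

1034.1800

h = 2, n = 8.
(h/3)·[y₀ + 4y₁ + 2y₂ + 4y₃ + 2y₄ + 4y₅ + 2y₆ + 4y₇ + y₈] = 0.666667·(1551.27) = 1034.1800.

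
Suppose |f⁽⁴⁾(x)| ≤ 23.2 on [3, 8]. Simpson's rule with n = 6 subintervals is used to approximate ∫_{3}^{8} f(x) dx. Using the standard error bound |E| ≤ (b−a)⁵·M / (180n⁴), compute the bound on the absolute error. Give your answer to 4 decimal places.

|E| ≤ (5)⁵·23.2 / (180·6⁴) = 72500/233280 = 0.3108.

0.3108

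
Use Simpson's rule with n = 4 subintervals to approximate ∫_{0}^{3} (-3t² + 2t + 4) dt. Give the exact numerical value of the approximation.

-6

h = (3 − 0)/4 = 0.75.
Nodes t₀,…,t₄ = 0, 0.75, 1.5, 2.25, 3.
f(t) = -3t² + 2t + 4: f₀=4, f₁=3.8125, f₂=0.25, f₃=-6.6875, f₄=-17.
(h/3)·[f₀ + 4f₁ + 2f₂ + 4f₃ + f₄] = 0.25·(-24) = -6.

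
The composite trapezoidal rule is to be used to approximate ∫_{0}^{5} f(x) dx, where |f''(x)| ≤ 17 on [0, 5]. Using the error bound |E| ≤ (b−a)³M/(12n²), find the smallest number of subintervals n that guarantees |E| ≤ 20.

Need 2125/(12n²) ≤ 20.
n² ≥ 2125/(12·20) = 8.85417 ⇒ n ≥ 2.9756, so the smallest n is 3.

3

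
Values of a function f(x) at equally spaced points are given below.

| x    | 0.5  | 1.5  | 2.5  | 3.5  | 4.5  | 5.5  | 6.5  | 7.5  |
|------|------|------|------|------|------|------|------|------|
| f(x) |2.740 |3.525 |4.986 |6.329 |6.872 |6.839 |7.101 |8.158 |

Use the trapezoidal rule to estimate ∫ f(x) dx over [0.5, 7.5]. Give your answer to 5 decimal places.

41.10100

h = 1, n = 7.
(h/2)·[y₀ + 2y₁ + 2y₂ + 2y₃ + 2y₄ + 2y₅ + 2y₆ + y₇] = 0.5·(82.202) = 41.10100.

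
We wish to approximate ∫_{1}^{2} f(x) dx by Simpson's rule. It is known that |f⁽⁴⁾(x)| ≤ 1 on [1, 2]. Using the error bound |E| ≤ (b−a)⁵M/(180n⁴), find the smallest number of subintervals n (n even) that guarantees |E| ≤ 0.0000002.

14

Need 1/(180n⁴) ≤ 0.0000002.
n⁴ ≥ 1/(180·0.0000002) = 27777.8 ⇒ n ≥ 12.9099, so the smallest even n is 14. (n must be even for Simpson's rule.)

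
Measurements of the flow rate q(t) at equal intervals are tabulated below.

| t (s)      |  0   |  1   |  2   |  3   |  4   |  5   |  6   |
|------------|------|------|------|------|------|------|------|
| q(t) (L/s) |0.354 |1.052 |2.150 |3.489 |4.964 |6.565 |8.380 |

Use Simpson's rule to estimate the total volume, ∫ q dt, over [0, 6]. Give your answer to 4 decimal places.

h = 1, n = 6.
(h/3)·[y₀ + 4y₁ + 2y₂ + 4y₃ + 2y₄ + 4y₅ + y₆] = 0.333333·(67.386) = 22.4620.

22.4620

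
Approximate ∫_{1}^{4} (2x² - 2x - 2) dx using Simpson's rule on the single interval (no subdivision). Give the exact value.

21

S = (b−a)/6 · [f(1) + 4f(2.5) + f(4)] = 0.5·[(-2) + 4·5.5 + 22] = 21.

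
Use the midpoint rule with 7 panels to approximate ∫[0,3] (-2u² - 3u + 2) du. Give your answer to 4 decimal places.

h = (3 − 0)/7 = 0.428571.
Midpoints m₁,…,m₇ = 0.214286, 0.642857, 1.071429, 1.5, 1.928571, 2.357143, 2.785714.
f(m₁)=1.265306, f(m₂)=-0.755102, f(m₃)=-3.510204, f(m₄)=-7, f(m₅)=-11.224490, f(m₆)=-16.183673, f(m₇)=-21.877551.
h·[f(m₁) + f(m₂) + f(m₃) + f(m₄) + f(m₅) + f(m₆) + f(m₇)] = 0.428571·(-59.285714) = -25.4082.

-25.4082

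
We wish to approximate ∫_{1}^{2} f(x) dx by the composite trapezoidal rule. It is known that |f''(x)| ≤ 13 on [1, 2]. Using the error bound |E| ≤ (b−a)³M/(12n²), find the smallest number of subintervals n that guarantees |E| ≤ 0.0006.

Need 13/(12n²) ≤ 0.0006.
n² ≥ 13/(12·0.0006) = 1805.56 ⇒ n ≥ 42.4918, so the smallest n is 43.

43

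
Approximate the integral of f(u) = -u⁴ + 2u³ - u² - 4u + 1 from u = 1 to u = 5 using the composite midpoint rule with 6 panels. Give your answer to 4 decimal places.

h = (5 − 1)/6 = 0.666667.
Midpoints m₁,…,m₆ = 1.333333, 2, 2.666667, 3.333333, 4, 4.666667.
f(m₁)=-4.530864, f(m₂)=-11, f(m₃)=-29.419753, f(m₄)=-72.827160, f(m₅)=-159, f(m₆)=-310.456790.
h·[f(m₁) + f(m₂) + f(m₃) + f(m₄) + f(m₅) + f(m₆)] = 0.666667·(-587.234568) = -391.4897.

-391.4897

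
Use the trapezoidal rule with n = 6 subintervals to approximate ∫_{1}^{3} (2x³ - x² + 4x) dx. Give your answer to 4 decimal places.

h = (3 − 1)/6 = 0.333333.
Nodes x₀,…,x₆ = 1, 1.333333, 1.666667, 2, 2.333333, 2.666667, 3.
f(x) = 2x³ - x² + 4x: f₀=5, f₁=8.296296, f₂=13.148148, f₃=20, f₄=29.296296, f₅=41.481481, f₆=57.
(h/2)·[f₀ + 2f₁ + 2f₂ + 2f₃ + 2f₄ + 2f₅ + f₆] = 0.166667·(286.444444) = 47.7407.

47.7407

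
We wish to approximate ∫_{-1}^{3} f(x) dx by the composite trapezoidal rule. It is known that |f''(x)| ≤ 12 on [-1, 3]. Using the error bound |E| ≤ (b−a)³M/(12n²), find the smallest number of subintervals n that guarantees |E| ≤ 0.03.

47

Need 768/(12n²) ≤ 0.03.
n² ≥ 768/(12·0.03) = 2133.33 ⇒ n ≥ 46.1880, so the smallest n is 47.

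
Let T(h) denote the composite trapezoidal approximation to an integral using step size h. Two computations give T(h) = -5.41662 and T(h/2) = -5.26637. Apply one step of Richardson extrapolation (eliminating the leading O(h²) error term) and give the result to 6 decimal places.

-5.216287

R = (4·T(h/2) − T(h)) / 3 = (4·(-5.26637) − (-5.41662))/3 = (-15.64886)/3 = -5.216287.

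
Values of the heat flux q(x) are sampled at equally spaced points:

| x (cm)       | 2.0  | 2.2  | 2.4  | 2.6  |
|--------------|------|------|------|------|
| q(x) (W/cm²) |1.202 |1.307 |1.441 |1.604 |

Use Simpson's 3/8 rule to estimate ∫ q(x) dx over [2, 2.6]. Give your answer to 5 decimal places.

h = 0.2, n = 3.
(3h/8)·[y₀ + 3y₁ + 3y₂ + y₃] = 0.075·(11.050) = 0.82875.

0.82875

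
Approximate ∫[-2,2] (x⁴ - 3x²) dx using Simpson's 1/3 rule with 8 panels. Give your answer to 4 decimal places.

-3.1667

h = (2 − (-2))/8 = 0.5.
Nodes x₀,…,x₈ = -2, -1.5, -1, -0.5, 0, 0.5, 1, 1.5, 2.
f(x) = x⁴ - 3x²: f₀=4, f₁=-1.6875, f₂=-2, f₃=-0.6875, f₄=0, f₅=-0.6875, f₆=-2, f₇=-1.6875, f₈=4.
(h/3)·[f₀ + 4f₁ + 2f₂ + 4f₃ + 2f₄ + 4f₅ + 2f₆ + 4f₇ + f₈] = 0.166667·(-19) = -3.1667.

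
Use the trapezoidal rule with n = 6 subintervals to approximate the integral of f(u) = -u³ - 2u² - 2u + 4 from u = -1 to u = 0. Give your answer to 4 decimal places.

h = (0 − (-1))/6 = 0.166667.
Nodes u₀,…,u₆ = -1, -0.833333, -0.666667, -0.5, -0.333333, -0.166667, 0.
f(u) = -u³ - 2u² - 2u + 4: f₀=5, f₁=4.856481, f₂=4.740741, f₃=4.625, f₄=4.481481, f₅=4.282407, f₆=4.
(h/2)·[f₀ + 2f₁ + 2f₂ + 2f₃ + 2f₄ + 2f₅ + f₆] = 0.083333·(54.972222) = 4.5810.

4.5810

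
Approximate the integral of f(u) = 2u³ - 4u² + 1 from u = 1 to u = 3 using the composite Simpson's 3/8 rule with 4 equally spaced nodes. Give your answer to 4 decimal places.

7.3333

h = (3 − 1)/3 = 0.666667.
Nodes u₀,…,u₃ = 1, 1.666667, 2.333333, 3.
f(u) = 2u³ - 4u² + 1: f₀=-1, f₁=-0.851852, f₂=4.629630, f₃=19.
(3h/8)·[f₀ + 3f₁ + 3f₂ + f₃] = 0.25·(29.333333) = 7.3333.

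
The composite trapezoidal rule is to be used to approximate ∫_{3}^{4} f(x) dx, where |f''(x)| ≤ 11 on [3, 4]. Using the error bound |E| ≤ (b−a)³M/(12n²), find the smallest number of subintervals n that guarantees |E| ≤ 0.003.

Need 11/(12n²) ≤ 0.003.
n² ≥ 11/(12·0.003) = 305.556 ⇒ n ≥ 17.4801, so the smallest n is 18.

18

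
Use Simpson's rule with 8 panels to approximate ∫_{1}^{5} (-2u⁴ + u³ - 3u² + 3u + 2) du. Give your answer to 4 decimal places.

h = (5 − 1)/8 = 0.5.
Nodes u₀,…,u₈ = 1, 1.5, 2, 2.5, 3, 3.5, 4, 4.5, 5.
f(u) = -2u⁴ + u³ - 3u² + 3u + 2: f₀=1, f₁=-7, f₂=-28, f₃=-71.75, f₄=-151, f₅=-281.5, f₆=-482, f₇=-774.25, f₈=-1183.
(h/3)·[f₀ + 4f₁ + 2f₂ + 4f₃ + 2f₄ + 4f₅ + 2f₆ + 4f₇ + f₈] = 0.166667·(-7042) = -1173.6667.

-1173.6667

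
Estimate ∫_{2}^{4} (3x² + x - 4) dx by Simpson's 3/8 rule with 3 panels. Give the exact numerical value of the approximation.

54

h = (4 − 2)/3 = 0.666667.
Nodes x₀,…,x₃ = 2, 2.666667, 3.333333, 4.
f(x) = 3x² + x - 4: f₀=10, f₁=20, f₂=32.666667, f₃=48.
(3h/8)·[f₀ + 3f₁ + 3f₂ + f₃] = 0.25·(216) = 54.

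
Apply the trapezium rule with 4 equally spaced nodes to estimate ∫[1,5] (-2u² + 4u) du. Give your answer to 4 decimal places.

-37.0370

h = (5 − 1)/3 = 1.333333.
Nodes u₀,…,u₃ = 1, 2.333333, 3.666667, 5.
f(u) = -2u² + 4u: f₀=2, f₁=-1.555556, f₂=-12.222222, f₃=-30.
(h/2)·[f₀ + 2f₁ + 2f₂ + f₃] = 0.666667·(-55.555556) = -37.0370.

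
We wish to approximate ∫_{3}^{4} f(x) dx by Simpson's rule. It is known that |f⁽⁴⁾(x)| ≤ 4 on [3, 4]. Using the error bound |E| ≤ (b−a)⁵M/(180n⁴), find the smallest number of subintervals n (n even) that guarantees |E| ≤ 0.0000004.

Need 4/(180n⁴) ≤ 0.0000004.
n⁴ ≥ 4/(180·0.0000004) = 55555.6 ⇒ n ≥ 15.3526, so the smallest even n is 16. (n must be even for Simpson's rule.)

16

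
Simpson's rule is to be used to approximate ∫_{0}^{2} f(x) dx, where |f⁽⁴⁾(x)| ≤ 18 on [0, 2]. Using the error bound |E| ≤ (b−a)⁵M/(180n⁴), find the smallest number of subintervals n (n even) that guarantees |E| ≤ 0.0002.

12

Need 576/(180n⁴) ≤ 0.0002.
n⁴ ≥ 576/(180·0.0002) = 16000 ⇒ n ≥ 11.2468, so the smallest even n is 12. (n must be even for Simpson's rule.)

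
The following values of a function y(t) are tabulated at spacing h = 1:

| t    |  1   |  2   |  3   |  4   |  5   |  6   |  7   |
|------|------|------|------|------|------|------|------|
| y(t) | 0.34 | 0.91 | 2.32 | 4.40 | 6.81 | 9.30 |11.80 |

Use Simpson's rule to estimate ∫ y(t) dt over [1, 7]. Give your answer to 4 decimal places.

h = 1, n = 6.
(h/3)·[y₀ + 4y₁ + 2y₂ + 4y₃ + 2y₄ + 4y₅ + y₆] = 0.333333·(88.84) = 29.6133.

29.6133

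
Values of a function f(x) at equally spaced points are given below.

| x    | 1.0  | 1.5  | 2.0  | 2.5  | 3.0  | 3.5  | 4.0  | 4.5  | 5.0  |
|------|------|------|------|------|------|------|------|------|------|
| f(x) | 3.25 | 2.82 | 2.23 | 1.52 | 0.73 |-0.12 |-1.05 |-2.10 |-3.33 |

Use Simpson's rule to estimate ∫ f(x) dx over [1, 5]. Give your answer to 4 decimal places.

h = 0.5, n = 8.
(h/3)·[y₀ + 4y₁ + 2y₂ + 4y₃ + 2y₄ + 4y₅ + 2y₆ + 4y₇ + y₈] = 0.166667·(12.22) = 2.0367.

2.0367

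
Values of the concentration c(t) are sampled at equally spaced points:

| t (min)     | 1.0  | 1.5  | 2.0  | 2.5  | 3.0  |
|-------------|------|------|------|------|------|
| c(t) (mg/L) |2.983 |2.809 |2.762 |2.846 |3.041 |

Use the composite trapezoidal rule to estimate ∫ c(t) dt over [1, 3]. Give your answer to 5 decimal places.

5.71450

h = 0.5, n = 4.
(h/2)·[y₀ + 2y₁ + 2y₂ + 2y₃ + y₄] = 0.25·(22.858) = 5.71450.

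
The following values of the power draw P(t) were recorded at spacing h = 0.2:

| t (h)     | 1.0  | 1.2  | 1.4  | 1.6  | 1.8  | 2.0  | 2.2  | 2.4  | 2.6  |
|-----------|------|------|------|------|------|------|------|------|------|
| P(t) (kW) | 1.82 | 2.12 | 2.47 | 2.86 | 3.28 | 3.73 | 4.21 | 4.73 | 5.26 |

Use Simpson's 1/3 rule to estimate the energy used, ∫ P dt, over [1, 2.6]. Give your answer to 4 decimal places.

5.3840

h = 0.2, n = 8.
(h/3)·[y₀ + 4y₁ + 2y₂ + 4y₃ + 2y₄ + 4y₅ + 2y₆ + 4y₇ + y₈] = 0.066667·(80.76) = 5.3840.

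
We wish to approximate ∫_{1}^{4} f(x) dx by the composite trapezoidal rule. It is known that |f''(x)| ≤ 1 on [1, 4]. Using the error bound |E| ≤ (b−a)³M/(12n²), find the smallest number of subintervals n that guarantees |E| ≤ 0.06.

7

Need 27/(12n²) ≤ 0.06.
n² ≥ 27/(12·0.06) = 37.5 ⇒ n ≥ 6.1237, so the smallest n is 7.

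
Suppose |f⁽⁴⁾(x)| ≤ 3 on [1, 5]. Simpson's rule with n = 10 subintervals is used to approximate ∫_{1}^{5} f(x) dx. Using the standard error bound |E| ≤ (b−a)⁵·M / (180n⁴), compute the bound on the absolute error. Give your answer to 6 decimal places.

0.001707

|E| ≤ (4)⁵·3 / (180·10⁴) = 3072/1800000 = 0.001707.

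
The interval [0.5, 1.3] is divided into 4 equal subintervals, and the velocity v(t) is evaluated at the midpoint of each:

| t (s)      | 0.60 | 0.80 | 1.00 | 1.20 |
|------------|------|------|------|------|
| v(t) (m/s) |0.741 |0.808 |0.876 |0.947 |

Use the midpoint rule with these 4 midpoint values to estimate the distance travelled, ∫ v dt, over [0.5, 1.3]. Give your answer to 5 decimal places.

0.67440

h = 0.2, n = 4.
h·[y(m₁) + y(m₂) + y(m₃) + y(m₄)] = 0.2·(3.372) = 0.67440.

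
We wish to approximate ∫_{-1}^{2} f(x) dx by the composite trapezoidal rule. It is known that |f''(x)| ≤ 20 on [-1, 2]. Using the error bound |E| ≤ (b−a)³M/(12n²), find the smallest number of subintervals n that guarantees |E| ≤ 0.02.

Need 540/(12n²) ≤ 0.02.
n² ≥ 540/(12·0.02) = 2250 ⇒ n ≥ 47.4342, so the smallest n is 48.

48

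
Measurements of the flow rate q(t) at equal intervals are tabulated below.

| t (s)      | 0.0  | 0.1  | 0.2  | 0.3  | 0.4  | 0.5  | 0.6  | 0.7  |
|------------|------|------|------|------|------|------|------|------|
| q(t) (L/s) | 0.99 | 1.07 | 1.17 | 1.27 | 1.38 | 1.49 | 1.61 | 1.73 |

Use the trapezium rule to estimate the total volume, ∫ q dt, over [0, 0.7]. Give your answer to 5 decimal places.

h = 0.1, n = 7.
(h/2)·[y₀ + 2y₁ + 2y₂ + 2y₃ + 2y₄ + 2y₅ + 2y₆ + y₇] = 0.05·(18.70) = 0.93500.

0.93500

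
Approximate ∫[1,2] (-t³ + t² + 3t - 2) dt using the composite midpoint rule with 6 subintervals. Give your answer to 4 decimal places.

1.0914

h = (2 − 1)/6 = 0.166667.
Midpoints m₁,…,m₆ = 1.083333, 1.25, 1.416667, 1.583333, 1.75, 1.916667.
f(m₁)=1.152199, f(m₂)=1.359375, f(m₃)=1.413773, f(m₄)=1.287616, f(m₅)=0.953125, f(m₆)=0.382523.
h·[f(m₁) + f(m₂) + f(m₃) + f(m₄) + f(m₅) + f(m₆)] = 0.166667·(6.548611) = 1.0914.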